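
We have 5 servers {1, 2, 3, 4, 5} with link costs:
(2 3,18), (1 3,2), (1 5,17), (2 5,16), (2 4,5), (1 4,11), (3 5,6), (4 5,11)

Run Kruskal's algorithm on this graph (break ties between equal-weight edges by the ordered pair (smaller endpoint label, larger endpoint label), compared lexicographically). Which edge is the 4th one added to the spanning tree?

1-4

Kruskal: consider edges lightest-first.
1 3 (2): add. Components now {1,3} {2} {4} {5}
2 4 (5): add. Components now {1,3} {2,4} {5}
3 5 (6): add. Components now {1,3,5} {2,4}
1 4 (11): add. Components now {1,2,3,4,5}
The 4th edge added is 1 4.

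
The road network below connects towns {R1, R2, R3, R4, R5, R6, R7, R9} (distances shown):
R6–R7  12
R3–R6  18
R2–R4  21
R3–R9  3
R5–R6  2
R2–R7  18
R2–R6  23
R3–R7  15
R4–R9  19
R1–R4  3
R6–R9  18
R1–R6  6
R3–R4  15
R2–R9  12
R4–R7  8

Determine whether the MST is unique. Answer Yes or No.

No

Kruskal's algorithm — process edges by increasing weight (ties by edge label):
R5–R6 (2): add — endpoints in different components.
R1–R4 (3): add — endpoints in different components.
R3–R9 (3): add — endpoints in different components.
R1–R6 (6): add — endpoints in different components.
R4–R7 (8): add — endpoints in different components.
R2–R9 (12): add — endpoints in different components.
R6–R7 (12): skip — R7 and R6 already connected.
R3–R4 (15): add — endpoints in different components.
Non-tree edge R3–R7 has weight 15, equal to the heaviest edge on its tree cycle — swapping gives another MST of the same weight. Not unique.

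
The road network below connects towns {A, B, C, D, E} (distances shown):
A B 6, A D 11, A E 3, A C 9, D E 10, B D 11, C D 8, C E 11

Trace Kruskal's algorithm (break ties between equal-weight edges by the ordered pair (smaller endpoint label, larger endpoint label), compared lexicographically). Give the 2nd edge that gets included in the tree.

Kruskal's algorithm — process edges by increasing weight (ties by edge label):
A E (3): add. Components now {A,E} {B} {C} {D}
A B (6): add. Components now {A,B,E} {C} {D}
C D (8): add. Components now {A,B,E} {C,D}
A C (9): add. Components now {A,B,C,D,E}
The 2nd edge added is A B.

A-B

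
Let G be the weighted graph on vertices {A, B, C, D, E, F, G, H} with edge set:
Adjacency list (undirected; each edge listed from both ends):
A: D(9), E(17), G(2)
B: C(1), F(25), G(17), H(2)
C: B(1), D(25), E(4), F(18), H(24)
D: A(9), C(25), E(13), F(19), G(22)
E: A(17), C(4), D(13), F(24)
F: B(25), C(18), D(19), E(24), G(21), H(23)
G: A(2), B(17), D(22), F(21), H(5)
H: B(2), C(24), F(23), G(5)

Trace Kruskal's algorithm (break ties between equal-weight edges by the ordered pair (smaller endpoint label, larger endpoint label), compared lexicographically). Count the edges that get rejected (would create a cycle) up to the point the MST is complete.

3

Sort edges by weight, then run Kruskal:
B-C (1): add — endpoints in different components.
A-G (2): add — endpoints in different components.
B-H (2): add — endpoints in different components.
C-E (4): add — endpoints in different components.
G-H (5): add — endpoints in different components.
A-D (9): add — endpoints in different components.
D-E (13): skip — D and E already connected.
A-E (17): skip — A and E already connected.
B-G (17): skip — B and G already connected.
C-F (18): add — endpoints in different components.
Edges rejected before the tree was complete: 3.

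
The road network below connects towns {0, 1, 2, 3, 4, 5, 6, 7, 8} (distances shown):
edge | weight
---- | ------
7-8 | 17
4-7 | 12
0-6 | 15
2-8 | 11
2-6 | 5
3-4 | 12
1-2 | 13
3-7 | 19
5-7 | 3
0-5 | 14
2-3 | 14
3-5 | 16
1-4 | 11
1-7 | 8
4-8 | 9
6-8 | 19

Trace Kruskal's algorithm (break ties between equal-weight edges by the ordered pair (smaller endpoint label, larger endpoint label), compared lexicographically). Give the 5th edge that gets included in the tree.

Kruskal: consider edges lightest-first.
5-7 (3): add — endpoints in different components.
2-6 (5): add — endpoints in different components.
1-7 (8): add — endpoints in different components.
4-8 (9): add — endpoints in different components.
1-4 (11): add — endpoints in different components.
2-8 (11): add — endpoints in different components.
3-4 (12): add — endpoints in different components.
4-7 (12): skip — 4 and 7 already connected.
1-2 (13): skip — 1 and 2 already connected.
0-5 (14): add — endpoints in different components.
The 5th edge added is 1-4.

1-4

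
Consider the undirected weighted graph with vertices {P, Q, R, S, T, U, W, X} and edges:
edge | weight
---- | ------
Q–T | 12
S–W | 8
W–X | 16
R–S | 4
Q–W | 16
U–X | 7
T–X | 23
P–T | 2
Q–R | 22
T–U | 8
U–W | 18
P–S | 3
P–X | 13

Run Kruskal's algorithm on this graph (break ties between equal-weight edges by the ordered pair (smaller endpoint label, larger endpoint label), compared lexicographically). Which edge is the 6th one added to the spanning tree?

T-U

Kruskal's algorithm — process edges by increasing weight (ties by edge label):
P–T (2): add — endpoints in different components.
P–S (3): add — endpoints in different components.
R–S (4): add — endpoints in different components.
U–X (7): add — endpoints in different components.
S–W (8): add — endpoints in different components.
T–U (8): add — endpoints in different components.
Q–T (12): add — endpoints in different components.
The 6th edge added is T–U.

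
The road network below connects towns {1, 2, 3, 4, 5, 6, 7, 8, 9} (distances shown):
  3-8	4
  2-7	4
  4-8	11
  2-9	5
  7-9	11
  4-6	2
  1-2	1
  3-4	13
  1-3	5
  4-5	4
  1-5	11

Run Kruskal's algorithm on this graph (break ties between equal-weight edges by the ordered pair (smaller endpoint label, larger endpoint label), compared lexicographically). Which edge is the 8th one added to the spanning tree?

Kruskal's algorithm — process edges by increasing weight (ties by edge label):
1-2 (1): add — endpoints in different components.
4-6 (2): add — endpoints in different components.
2-7 (4): add — endpoints in different components.
3-8 (4): add — endpoints in different components.
4-5 (4): add — endpoints in different components.
1-3 (5): add — endpoints in different components.
2-9 (5): add — endpoints in different components.
1-5 (11): add — endpoints in different components.
The 8th edge added is 1-5.

1-5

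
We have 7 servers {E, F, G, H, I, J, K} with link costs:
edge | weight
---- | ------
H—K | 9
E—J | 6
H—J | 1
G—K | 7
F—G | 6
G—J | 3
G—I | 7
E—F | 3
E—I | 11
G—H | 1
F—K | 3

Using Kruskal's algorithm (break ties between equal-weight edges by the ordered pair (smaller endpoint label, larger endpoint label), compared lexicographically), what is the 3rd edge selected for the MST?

Kruskal: consider edges lightest-first.
G—H (1): add. Components now {E} {F} {G,H} {I} {J} {K}
H—J (1): add. Components now {E} {F} {G,H,J} {I} {K}
E—F (3): add. Components now {E,F} {G,H,J} {I} {K}
F—K (3): add. Components now {E,F,K} {G,H,J} {I}
G—J (3): skip — G and J already connected.
E—J (6): add. Components now {E,F,G,H,J,K} {I}
F—G (6): skip — F and G already connected.
G—I (7): add. Components now {E,F,G,H,I,J,K}
The 3rd edge added is E—F.

E-F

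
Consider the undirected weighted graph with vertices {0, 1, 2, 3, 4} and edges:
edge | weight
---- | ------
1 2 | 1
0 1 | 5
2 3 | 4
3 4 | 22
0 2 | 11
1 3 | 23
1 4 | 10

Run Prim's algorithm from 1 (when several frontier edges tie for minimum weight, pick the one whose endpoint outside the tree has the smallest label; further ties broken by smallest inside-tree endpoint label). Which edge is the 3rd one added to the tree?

0-1

Prim's algorithm from 1:
Step 1: cheapest edge leaving the tree is 1 2 (1); add 2.
Step 2: cheapest edge leaving the tree is 2 3 (4); add 3.
Step 3: cheapest edge leaving the tree is 0 1 (5); add 0.
Step 4: cheapest edge leaving the tree is 1 4 (10); add 4.
The 3rd edge added is 0 1.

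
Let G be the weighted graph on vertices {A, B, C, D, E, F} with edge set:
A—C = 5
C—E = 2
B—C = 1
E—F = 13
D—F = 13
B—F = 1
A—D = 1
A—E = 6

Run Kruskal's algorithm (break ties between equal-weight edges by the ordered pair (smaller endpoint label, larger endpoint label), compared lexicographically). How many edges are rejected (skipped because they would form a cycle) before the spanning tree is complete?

0

Kruskal: consider edges lightest-first.
A—D (1): add — endpoints in different components.
B—C (1): add — endpoints in different components.
B—F (1): add — endpoints in different components.
C—E (2): add — endpoints in different components.
A—C (5): add — endpoints in different components.
Edges rejected before the tree was complete: 0.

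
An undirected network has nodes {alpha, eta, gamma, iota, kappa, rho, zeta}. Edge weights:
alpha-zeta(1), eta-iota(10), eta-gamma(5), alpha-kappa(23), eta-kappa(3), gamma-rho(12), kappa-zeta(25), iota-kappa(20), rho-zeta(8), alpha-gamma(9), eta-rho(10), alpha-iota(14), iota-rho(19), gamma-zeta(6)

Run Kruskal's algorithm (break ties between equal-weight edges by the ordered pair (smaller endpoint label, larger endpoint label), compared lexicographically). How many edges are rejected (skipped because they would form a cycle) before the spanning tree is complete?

1

Sort edges by weight, then run Kruskal:
alpha-zeta (1): add — endpoints in different components.
eta-kappa (3): add — endpoints in different components.
eta-gamma (5): add — endpoints in different components.
gamma-zeta (6): add — endpoints in different components.
rho-zeta (8): add — endpoints in different components.
alpha-gamma (9): skip — alpha and gamma already connected.
eta-iota (10): add — endpoints in different components.
Edges rejected before the tree was complete: 1.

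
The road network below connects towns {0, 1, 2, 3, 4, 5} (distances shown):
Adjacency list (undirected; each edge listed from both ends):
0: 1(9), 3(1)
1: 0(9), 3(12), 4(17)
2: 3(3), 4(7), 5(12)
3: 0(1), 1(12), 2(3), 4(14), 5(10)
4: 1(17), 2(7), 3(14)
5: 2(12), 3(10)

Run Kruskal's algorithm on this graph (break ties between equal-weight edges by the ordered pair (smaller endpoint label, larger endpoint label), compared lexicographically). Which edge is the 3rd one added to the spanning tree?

2-4

Kruskal: consider edges lightest-first.
0—3 (1): add. Components now {0,3} {1} {2} {4} {5}
2—3 (3): add. Components now {0,2,3} {1} {4} {5}
2—4 (7): add. Components now {0,2,3,4} {1} {5}
0—1 (9): add. Components now {0,1,2,3,4} {5}
3—5 (10): add. Components now {0,1,2,3,4,5}
The 3rd edge added is 2—4.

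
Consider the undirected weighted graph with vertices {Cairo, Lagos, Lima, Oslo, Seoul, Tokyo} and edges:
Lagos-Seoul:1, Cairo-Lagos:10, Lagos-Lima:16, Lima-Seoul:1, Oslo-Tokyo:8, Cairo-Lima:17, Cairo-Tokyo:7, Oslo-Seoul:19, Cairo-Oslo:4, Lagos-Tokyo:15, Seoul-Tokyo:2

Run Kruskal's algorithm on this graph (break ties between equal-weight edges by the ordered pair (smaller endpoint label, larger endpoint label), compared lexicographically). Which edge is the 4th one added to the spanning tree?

Sort edges by weight, then run Kruskal:
Lagos-Seoul (1): add — endpoints in different components.
Lima-Seoul (1): add — endpoints in different components.
Seoul-Tokyo (2): add — endpoints in different components.
Cairo-Oslo (4): add — endpoints in different components.
Cairo-Tokyo (7): add — endpoints in different components.
The 4th edge added is Cairo-Oslo.

Cairo-Oslo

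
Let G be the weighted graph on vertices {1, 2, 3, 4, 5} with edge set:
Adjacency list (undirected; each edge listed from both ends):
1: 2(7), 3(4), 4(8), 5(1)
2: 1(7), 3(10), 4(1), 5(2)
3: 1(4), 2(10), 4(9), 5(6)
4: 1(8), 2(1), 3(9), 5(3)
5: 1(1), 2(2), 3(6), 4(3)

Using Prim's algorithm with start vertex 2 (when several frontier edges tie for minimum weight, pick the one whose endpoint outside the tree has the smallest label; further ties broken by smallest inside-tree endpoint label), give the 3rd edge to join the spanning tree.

Grow the tree from 2 using Prim:
Step 1: cheapest edge leaving the tree is 2–4 (1); add 4.
Step 2: cheapest edge leaving the tree is 2–5 (2); add 5.
Step 3: cheapest edge leaving the tree is 1–5 (1); add 1.
Step 4: cheapest edge leaving the tree is 1–3 (4); add 3.
The 3rd edge added is 1–5.

1-5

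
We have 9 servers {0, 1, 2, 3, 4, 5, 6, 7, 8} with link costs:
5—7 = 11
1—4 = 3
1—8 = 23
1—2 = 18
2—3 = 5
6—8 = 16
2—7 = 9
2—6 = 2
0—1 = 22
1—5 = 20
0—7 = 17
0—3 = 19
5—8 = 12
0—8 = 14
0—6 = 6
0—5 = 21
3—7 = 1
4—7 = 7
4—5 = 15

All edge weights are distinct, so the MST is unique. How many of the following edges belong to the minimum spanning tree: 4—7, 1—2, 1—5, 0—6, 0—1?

2

Kruskal's algorithm — process edges by increasing weight (ties by edge label):
3—7 (1): add — endpoints in different components.
2—6 (2): add — endpoints in different components.
1—4 (3): add — endpoints in different components.
2—3 (5): add — endpoints in different components.
0—6 (6): add — endpoints in different components.
4—7 (7): add — endpoints in different components.
2—7 (9): skip — 2 and 7 already connected.
5—7 (11): add — endpoints in different components.
5—8 (12): add — endpoints in different components.
MST edge set: {3—7, 2—6, 1—4, 2—3, 0—6, 4—7, 5—7, 5—8}.
Of the listed edges, {4—7, 0—6} are in the MST → 2.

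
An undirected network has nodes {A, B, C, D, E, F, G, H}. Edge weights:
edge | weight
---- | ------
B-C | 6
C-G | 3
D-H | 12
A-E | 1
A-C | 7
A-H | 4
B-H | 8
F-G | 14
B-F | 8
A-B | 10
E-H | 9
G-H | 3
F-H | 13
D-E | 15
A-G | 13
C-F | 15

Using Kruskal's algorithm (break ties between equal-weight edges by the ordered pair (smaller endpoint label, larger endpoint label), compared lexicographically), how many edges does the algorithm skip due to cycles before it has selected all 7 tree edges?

Sort edges by weight, then run Kruskal:
A-E (1): add — endpoints in different components.
C-G (3): add — endpoints in different components.
G-H (3): add — endpoints in different components.
A-H (4): add — endpoints in different components.
B-C (6): add — endpoints in different components.
A-C (7): skip — A and C already connected.
B-F (8): add — endpoints in different components.
B-H (8): skip — B and H already connected.
E-H (9): skip — E and H already connected.
A-B (10): skip — A and B already connected.
D-H (12): add — endpoints in different components.
Edges rejected before the tree was complete: 4.

4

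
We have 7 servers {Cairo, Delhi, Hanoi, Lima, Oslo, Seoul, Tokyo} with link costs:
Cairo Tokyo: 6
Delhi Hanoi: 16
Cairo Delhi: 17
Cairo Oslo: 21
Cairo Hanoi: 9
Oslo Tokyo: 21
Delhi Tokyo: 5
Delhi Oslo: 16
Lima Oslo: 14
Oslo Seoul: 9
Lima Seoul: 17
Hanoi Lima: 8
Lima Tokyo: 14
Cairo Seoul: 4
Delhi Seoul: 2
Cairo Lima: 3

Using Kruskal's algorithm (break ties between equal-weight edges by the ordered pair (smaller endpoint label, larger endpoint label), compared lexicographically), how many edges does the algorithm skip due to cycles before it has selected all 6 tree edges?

2

Sort edges by weight, then run Kruskal:
Delhi Seoul (2): add — endpoints in different components.
Cairo Lima (3): add — endpoints in different components.
Cairo Seoul (4): add — endpoints in different components.
Delhi Tokyo (5): add — endpoints in different components.
Cairo Tokyo (6): skip — Cairo and Tokyo already connected.
Hanoi Lima (8): add — endpoints in different components.
Cairo Hanoi (9): skip — Cairo and Hanoi already connected.
Oslo Seoul (9): add — endpoints in different components.
Edges rejected before the tree was complete: 2.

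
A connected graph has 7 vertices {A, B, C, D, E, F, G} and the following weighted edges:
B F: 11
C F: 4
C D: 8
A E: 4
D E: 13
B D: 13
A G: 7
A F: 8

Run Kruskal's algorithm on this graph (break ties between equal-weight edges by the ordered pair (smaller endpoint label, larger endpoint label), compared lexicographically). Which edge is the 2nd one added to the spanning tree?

C-F

Kruskal's algorithm — process edges by increasing weight (ties by edge label):
A E (4): add. Components now {A,E} {B} {C} {D} {F} {G}
C F (4): add. Components now {A,E} {B} {C,F} {D} {G}
A G (7): add. Components now {A,E,G} {B} {C,F} {D}
A F (8): add. Components now {A,C,E,F,G} {B} {D}
C D (8): add. Components now {A,C,D,E,F,G} {B}
B F (11): add. Components now {A,B,C,D,E,F,G}
The 2nd edge added is C F.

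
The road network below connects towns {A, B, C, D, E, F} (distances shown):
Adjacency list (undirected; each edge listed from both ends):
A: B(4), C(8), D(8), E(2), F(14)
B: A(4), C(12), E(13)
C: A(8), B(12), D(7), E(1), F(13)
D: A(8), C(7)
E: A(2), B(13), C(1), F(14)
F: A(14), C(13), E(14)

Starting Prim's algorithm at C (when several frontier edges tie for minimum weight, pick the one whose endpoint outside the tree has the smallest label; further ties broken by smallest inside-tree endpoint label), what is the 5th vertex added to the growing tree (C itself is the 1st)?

D

Prim's algorithm from C:
Step 1: cheapest edge leaving the tree is C—E (1); add E.
Step 2: cheapest edge leaving the tree is A—E (2); add A.
Step 3: cheapest edge leaving the tree is A—B (4); add B.
Step 4: cheapest edge leaving the tree is C—D (7); add D.
Step 5: cheapest edge leaving the tree is C—F (13); add F.
Vertex order: C, E, A, B, D, F. The 5th vertex is D.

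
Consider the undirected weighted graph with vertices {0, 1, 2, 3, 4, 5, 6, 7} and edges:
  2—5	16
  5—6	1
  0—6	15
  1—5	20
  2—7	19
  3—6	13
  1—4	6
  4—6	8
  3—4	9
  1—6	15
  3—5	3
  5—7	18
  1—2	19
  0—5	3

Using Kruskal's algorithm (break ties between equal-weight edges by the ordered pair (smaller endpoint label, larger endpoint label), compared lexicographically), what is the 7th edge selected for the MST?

Kruskal: consider edges lightest-first.
5—6 (1): add — endpoints in different components.
0—5 (3): add — endpoints in different components.
3—5 (3): add — endpoints in different components.
1—4 (6): add — endpoints in different components.
4—6 (8): add — endpoints in different components.
3—4 (9): skip — 3 and 4 already connected.
3—6 (13): skip — 3 and 6 already connected.
0—6 (15): skip — 0 and 6 already connected.
1—6 (15): skip — 1 and 6 already connected.
2—5 (16): add — endpoints in different components.
5—7 (18): add — endpoints in different components.
The 7th edge added is 5—7.

5-7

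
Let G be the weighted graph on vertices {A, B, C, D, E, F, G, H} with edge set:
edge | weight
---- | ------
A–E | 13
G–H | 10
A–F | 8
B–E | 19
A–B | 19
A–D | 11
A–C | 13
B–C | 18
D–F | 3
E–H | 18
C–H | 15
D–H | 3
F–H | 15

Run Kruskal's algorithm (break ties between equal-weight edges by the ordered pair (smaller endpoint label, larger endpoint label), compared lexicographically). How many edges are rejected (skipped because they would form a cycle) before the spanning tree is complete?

Kruskal's algorithm — process edges by increasing weight (ties by edge label):
D–F (3): add — endpoints in different components.
D–H (3): add — endpoints in different components.
A–F (8): add — endpoints in different components.
G–H (10): add — endpoints in different components.
A–D (11): skip — A and D already connected.
A–C (13): add — endpoints in different components.
A–E (13): add — endpoints in different components.
C–H (15): skip — C and H already connected.
F–H (15): skip — F and H already connected.
B–C (18): add — endpoints in different components.
Edges rejected before the tree was complete: 3.

3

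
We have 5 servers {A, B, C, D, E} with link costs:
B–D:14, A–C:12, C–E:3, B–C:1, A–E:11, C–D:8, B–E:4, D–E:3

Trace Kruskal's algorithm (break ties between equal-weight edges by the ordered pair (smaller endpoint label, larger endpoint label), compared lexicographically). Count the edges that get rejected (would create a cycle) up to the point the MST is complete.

Sort edges by weight, then run Kruskal:
B–C (1): add. Components now {A} {B,C} {D} {E}
C–E (3): add. Components now {A} {B,C,E} {D}
D–E (3): add. Components now {A} {B,C,D,E}
B–E (4): skip — B and E already connected.
C–D (8): skip — C and D already connected.
A–E (11): add. Components now {A,B,C,D,E}
Edges rejected before the tree was complete: 2.

2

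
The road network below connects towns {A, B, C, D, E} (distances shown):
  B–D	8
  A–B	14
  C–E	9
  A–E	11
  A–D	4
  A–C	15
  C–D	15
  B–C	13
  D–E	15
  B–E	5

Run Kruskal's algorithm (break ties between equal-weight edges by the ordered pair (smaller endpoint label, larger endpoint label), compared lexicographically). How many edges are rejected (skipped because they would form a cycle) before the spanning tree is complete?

Kruskal's algorithm — process edges by increasing weight (ties by edge label):
A–D (4): add — endpoints in different components.
B–E (5): add — endpoints in different components.
B–D (8): add — endpoints in different components.
C–E (9): add — endpoints in different components.
Edges rejected before the tree was complete: 0.

0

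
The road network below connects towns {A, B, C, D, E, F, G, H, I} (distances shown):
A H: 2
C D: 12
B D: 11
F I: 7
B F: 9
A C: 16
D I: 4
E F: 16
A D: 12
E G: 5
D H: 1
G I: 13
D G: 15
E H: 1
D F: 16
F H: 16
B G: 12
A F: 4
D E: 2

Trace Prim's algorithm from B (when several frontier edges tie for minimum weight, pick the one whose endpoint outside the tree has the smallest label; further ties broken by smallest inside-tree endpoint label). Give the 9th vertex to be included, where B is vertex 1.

Grow the tree from B using Prim:
Step 1: cheapest edge leaving the tree is B F (9); add F.
Step 2: cheapest edge leaving the tree is A F (4); add A.
Step 3: cheapest edge leaving the tree is A H (2); add H.
Step 4: cheapest edge leaving the tree is D H (1); add D.
Step 5: cheapest edge leaving the tree is E H (1); add E.
Step 6: cheapest edge leaving the tree is D I (4); add I.
Step 7: cheapest edge leaving the tree is E G (5); add G.
Step 8: cheapest edge leaving the tree is C D (12); add C.
Vertex order: B, F, A, H, D, E, I, G, C. The 9th vertex is C.

C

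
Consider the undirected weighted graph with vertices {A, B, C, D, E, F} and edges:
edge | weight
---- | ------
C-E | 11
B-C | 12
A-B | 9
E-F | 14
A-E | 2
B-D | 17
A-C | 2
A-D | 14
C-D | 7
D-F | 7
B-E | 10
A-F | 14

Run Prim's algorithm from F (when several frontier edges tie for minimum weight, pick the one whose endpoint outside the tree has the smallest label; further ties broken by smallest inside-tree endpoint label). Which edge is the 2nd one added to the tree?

Prim's algorithm from F:
Step 1: frontier [D-F 7, A-F 14, E-F 14] → take D-F (7); add D.
Step 2: frontier [C-D 7, A-D 14, B-D 17, A-F 14, E-F 14] → take C-D (7); add C.
Step 3: frontier [A-C 2, C-E 11, B-C 12, A-D 14, B-D 17, A-F 14, E-F 14] → take A-C (2); add A.
Step 4: frontier [A-E 2, A-B 9, C-E 11, B-C 12, B-D 17, E-F 14] → take A-E (2); add E.
Step 5: frontier [A-B 9, B-C 12, B-D 17, B-E 10] → take A-B (9); add B.
The 2nd edge added is C-D.

C-D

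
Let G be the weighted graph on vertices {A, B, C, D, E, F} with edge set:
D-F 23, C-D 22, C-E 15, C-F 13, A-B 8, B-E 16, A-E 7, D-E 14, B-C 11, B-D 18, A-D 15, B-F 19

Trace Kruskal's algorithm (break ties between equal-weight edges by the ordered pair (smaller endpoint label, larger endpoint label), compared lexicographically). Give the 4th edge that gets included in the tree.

Kruskal: consider edges lightest-first.
A-E (7): add. Components now {A,E} {B} {C} {D} {F}
A-B (8): add. Components now {A,B,E} {C} {D} {F}
B-C (11): add. Components now {A,B,C,E} {D} {F}
C-F (13): add. Components now {A,B,C,E,F} {D}
D-E (14): add. Components now {A,B,C,D,E,F}
The 4th edge added is C-F.

C-F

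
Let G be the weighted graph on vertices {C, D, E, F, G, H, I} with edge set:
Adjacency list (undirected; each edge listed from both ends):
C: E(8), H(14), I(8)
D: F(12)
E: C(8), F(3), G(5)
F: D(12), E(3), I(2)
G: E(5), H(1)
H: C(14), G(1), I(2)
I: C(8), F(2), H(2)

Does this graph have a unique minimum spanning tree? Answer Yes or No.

Sort edges by weight, then run Kruskal:
G-H (1): add. Components now {C} {D} {E} {F} {G,H} {I}
F-I (2): add. Components now {C} {D} {E} {F,I} {G,H}
H-I (2): add. Components now {C} {D} {E} {F,G,H,I}
E-F (3): add. Components now {C} {D} {E,F,G,H,I}
E-G (5): skip — E and G already connected.
C-E (8): add. Components now {C,E,F,G,H,I} {D}
C-I (8): skip — C and I already connected.
D-F (12): add. Components now {C,D,E,F,G,H,I}
Non-tree edge C-I has weight 8, equal to the heaviest edge on its tree cycle — swapping gives another MST of the same weight. Not unique.

No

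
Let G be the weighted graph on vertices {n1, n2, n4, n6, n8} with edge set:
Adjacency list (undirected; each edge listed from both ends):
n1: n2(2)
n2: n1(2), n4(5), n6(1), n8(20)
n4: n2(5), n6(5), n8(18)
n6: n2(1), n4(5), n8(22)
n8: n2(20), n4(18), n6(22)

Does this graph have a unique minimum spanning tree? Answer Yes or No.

No

Kruskal's algorithm — process edges by increasing weight (ties by edge label):
n2-n6 (1): add. Components now {n1} {n8} {n2,n6} {n4}
n1-n2 (2): add. Components now {n1,n2,n6} {n8} {n4}
n2-n4 (5): add. Components now {n1,n2,n4,n6} {n8}
n4-n6 (5): skip — n6 and n4 already connected.
n4-n8 (18): add. Components now {n1,n2,n4,n6,n8}
Non-tree edge n4-n6 has weight 5, equal to the heaviest edge on its tree cycle — swapping gives another MST of the same weight. Not unique.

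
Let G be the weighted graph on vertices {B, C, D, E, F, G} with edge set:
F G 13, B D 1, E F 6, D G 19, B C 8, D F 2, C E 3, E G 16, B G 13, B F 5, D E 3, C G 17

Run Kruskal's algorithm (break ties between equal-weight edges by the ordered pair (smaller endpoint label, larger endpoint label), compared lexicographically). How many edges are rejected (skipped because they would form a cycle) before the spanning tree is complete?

Kruskal: consider edges lightest-first.
B D (1): add. Components now {B,D} {C} {E} {F} {G}
D F (2): add. Components now {B,D,F} {C} {E} {G}
C E (3): add. Components now {B,D,F} {C,E} {G}
D E (3): add. Components now {B,C,D,E,F} {G}
B F (5): skip — B and F already connected.
E F (6): skip — E and F already connected.
B C (8): skip — B and C already connected.
B G (13): add. Components now {B,C,D,E,F,G}
Edges rejected before the tree was complete: 3.

3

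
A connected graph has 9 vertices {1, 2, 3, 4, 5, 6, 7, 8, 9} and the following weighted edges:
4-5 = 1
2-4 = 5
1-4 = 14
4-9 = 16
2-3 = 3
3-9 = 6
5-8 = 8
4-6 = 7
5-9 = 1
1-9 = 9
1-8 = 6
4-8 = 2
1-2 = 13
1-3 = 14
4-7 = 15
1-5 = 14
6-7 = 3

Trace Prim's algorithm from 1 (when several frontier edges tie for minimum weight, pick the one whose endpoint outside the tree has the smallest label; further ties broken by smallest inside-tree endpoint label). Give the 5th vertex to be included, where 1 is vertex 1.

9

Grow the tree from 1 using Prim:
Step 1: cheapest edge leaving the tree is 1-8 (6); add 8.
Step 2: cheapest edge leaving the tree is 4-8 (2); add 4.
Step 3: cheapest edge leaving the tree is 4-5 (1); add 5.
Step 4: cheapest edge leaving the tree is 5-9 (1); add 9.
Step 5: cheapest edge leaving the tree is 2-4 (5); add 2.
Step 6: cheapest edge leaving the tree is 2-3 (3); add 3.
Step 7: cheapest edge leaving the tree is 4-6 (7); add 6.
Step 8: cheapest edge leaving the tree is 6-7 (3); add 7.
Vertex order: 1, 8, 4, 5, 9, 2, 3, 6, 7. The 5th vertex is 9.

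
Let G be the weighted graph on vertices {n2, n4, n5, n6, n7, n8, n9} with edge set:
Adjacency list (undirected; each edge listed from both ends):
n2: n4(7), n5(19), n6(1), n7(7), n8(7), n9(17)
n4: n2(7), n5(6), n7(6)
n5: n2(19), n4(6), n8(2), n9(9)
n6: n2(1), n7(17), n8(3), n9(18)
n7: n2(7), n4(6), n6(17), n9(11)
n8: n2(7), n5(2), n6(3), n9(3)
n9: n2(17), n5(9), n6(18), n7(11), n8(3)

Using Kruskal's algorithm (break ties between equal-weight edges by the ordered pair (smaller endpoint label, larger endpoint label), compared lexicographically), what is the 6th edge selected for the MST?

n4-n7

Kruskal: consider edges lightest-first.
n2—n6 (1): add. Components now {n2,n6} {n5} {n9} {n4} {n8} {n7}
n5—n8 (2): add. Components now {n2,n6} {n5,n8} {n9} {n4} {n7}
n6—n8 (3): add. Components now {n2,n5,n6,n8} {n9} {n4} {n7}
n8—n9 (3): add. Components now {n2,n5,n6,n8,n9} {n4} {n7}
n4—n5 (6): add. Components now {n2,n4,n5,n6,n8,n9} {n7}
n4—n7 (6): add. Components now {n2,n4,n5,n6,n7,n8,n9}
The 6th edge added is n4—n7.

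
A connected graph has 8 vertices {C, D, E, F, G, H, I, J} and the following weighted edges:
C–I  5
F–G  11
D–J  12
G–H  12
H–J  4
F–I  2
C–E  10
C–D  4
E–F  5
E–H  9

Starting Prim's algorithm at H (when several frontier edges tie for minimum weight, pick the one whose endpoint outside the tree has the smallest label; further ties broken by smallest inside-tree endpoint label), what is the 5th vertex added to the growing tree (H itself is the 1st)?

I

Prim, starting at H.
Step 1: frontier [H–J 4, E–H 9, G–H 12] → take H–J (4); add J.
Step 2: frontier [E–H 9, G–H 12, D–J 12] → take E–H (9); add E.
Step 3: frontier [E–F 5, C–E 10, G–H 12, D–J 12] → take E–F (5); add F.
Step 4: frontier [C–E 10, F–I 2, F–G 11, G–H 12, D–J 12] → take F–I (2); add I.
Step 5: frontier [C–E 10, F–G 11, G–H 12, C–I 5, D–J 12] → take C–I (5); add C.
Step 6: frontier [C–D 4, F–G 11, G–H 12, D–J 12] → take C–D (4); add D.
Step 7: frontier [F–G 11, G–H 12] → take F–G (11); add G.
Vertex order: H, J, E, F, I, C, D, G. The 5th vertex is I.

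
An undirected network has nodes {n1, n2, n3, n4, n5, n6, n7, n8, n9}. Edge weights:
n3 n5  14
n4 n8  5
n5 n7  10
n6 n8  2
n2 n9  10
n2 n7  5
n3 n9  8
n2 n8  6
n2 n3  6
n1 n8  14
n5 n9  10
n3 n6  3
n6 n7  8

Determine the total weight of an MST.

53

Grow the tree from n1 using Prim:
Step 1: frontier [n1 n8 14] → take n1 n8 (14); add n8.
Step 2: frontier [n6 n8 2, n4 n8 5, n2 n8 6] → take n6 n8 (2); add n6.
Step 3: frontier [n3 n6 3, n6 n7 8, n4 n8 5, n2 n8 6] → take n3 n6 (3); add n3.
Step 4: frontier [n2 n3 6, n3 n9 8, n3 n5 14, n6 n7 8, n4 n8 5, n2 n8 6] → take n4 n8 (5); add n4.
Step 5: frontier [n2 n3 6, n3 n9 8, n3 n5 14, n6 n7 8, n2 n8 6] → take n2 n3 (6); add n2.
Step 6: frontier [n2 n7 5, n2 n9 10, n3 n9 8, n3 n5 14, n6 n7 8] → take n2 n7 (5); add n7.
Step 7: frontier [n2 n9 10, n3 n9 8, n3 n5 14, n5 n7 10] → take n3 n9 (8); add n9.
Step 8: frontier [n3 n5 14, n5 n7 10, n5 n9 10] → take n5 n7 (10); add n5.
MST edges: n1 n8, n6 n8, n3 n6, n4 n8, n2 n3, n2 n7, n3 n9, n5 n7; total weight 14+2+3+5+6+5+8+10 = 53.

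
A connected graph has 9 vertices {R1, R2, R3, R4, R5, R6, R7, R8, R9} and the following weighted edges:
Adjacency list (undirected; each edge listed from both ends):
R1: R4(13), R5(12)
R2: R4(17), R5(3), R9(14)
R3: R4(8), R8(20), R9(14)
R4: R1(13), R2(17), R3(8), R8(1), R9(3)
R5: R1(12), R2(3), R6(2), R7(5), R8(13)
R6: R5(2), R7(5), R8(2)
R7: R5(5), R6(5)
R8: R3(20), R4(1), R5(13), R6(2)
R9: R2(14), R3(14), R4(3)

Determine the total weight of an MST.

Sort edges by weight, then run Kruskal:
R4–R8 (1): add — endpoints in different components.
R5–R6 (2): add — endpoints in different components.
R6–R8 (2): add — endpoints in different components.
R2–R5 (3): add — endpoints in different components.
R4–R9 (3): add — endpoints in different components.
R5–R7 (5): add — endpoints in different components.
R6–R7 (5): skip — R7 and R6 already connected.
R3–R4 (8): add — endpoints in different components.
R1–R5 (12): add — endpoints in different components.
MST edges: R4–R8, R5–R6, R6–R8, R2–R5, R4–R9, R5–R7, R3–R4, R1–R5; total weight 1+2+2+3+3+5+8+12 = 36.

36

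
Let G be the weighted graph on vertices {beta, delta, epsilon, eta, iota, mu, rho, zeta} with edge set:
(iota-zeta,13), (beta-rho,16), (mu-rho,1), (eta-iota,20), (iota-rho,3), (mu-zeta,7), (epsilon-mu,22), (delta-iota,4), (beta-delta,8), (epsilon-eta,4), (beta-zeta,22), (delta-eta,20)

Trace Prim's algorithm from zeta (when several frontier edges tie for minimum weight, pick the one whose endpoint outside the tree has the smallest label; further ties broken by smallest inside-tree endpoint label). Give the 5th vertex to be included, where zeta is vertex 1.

delta

Grow the tree from zeta using Prim:
Step 1: cheapest edge leaving the tree is mu-zeta (7); add mu.
Step 2: cheapest edge leaving the tree is mu-rho (1); add rho.
Step 3: cheapest edge leaving the tree is iota-rho (3); add iota.
Step 4: cheapest edge leaving the tree is delta-iota (4); add delta.
Step 5: cheapest edge leaving the tree is beta-delta (8); add beta.
Step 6: cheapest edge leaving the tree is delta-eta (20); add eta.
Step 7: cheapest edge leaving the tree is epsilon-eta (4); add epsilon.
Vertex order: zeta, mu, rho, iota, delta, beta, eta, epsilon. The 5th vertex is delta.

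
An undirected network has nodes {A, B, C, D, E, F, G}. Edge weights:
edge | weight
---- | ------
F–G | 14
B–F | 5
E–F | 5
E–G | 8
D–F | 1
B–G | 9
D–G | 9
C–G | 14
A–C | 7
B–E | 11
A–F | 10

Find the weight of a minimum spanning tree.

36

Prim's algorithm from B:
Step 1: cheapest edge leaving the tree is B–F (5); add F.
Step 2: cheapest edge leaving the tree is D–F (1); add D.
Step 3: cheapest edge leaving the tree is E–F (5); add E.
Step 4: cheapest edge leaving the tree is E–G (8); add G.
Step 5: cheapest edge leaving the tree is A–F (10); add A.
Step 6: cheapest edge leaving the tree is A–C (7); add C.
MST edges: B–F, D–F, E–F, E–G, A–F, A–C; total weight 5+1+5+8+10+7 = 36.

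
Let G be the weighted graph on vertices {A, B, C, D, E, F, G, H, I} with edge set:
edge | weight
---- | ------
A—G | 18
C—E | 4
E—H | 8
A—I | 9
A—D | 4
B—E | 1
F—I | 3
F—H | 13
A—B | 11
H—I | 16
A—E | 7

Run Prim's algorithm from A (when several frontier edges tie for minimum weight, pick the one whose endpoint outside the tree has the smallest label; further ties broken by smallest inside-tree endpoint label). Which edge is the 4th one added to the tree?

C-E

Prim, starting at A.
Step 1: frontier [A—D 4, A—E 7, A—I 9, A—B 11, A—G 18] → take A—D (4); add D.
Step 2: frontier [A—E 7, A—I 9, A—B 11, A—G 18] → take A—E (7); add E.
Step 3: frontier [A—I 9, A—B 11, A—G 18, B—E 1, C—E 4, E—H 8] → take B—E (1); add B.
Step 4: frontier [A—I 9, A—G 18, C—E 4, E—H 8] → take C—E (4); add C.
Step 5: frontier [A—I 9, A—G 18, E—H 8] → take E—H (8); add H.
Step 6: frontier [A—I 9, A—G 18, F—H 13, H—I 16] → take A—I (9); add I.
Step 7: frontier [A—G 18, F—H 13, F—I 3] → take F—I (3); add F.
Step 8: frontier [A—G 18] → take A—G (18); add G.
The 4th edge added is C—E.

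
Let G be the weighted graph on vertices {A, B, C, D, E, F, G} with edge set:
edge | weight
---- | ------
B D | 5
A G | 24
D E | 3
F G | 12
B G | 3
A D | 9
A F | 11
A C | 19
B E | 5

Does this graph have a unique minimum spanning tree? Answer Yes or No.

No

Kruskal: consider edges lightest-first.
B G (3): add. Components now {A} {B,G} {C} {D} {E} {F}
D E (3): add. Components now {A} {B,G} {C} {D,E} {F}
B D (5): add. Components now {A} {B,D,E,G} {C} {F}
B E (5): skip — B and E already connected.
A D (9): add. Components now {A,B,D,E,G} {C} {F}
A F (11): add. Components now {A,B,D,E,F,G} {C}
F G (12): skip — F and G already connected.
A C (19): add. Components now {A,B,C,D,E,F,G}
Non-tree edge B E has weight 5, equal to the heaviest edge on its tree cycle — swapping gives another MST of the same weight. Not unique.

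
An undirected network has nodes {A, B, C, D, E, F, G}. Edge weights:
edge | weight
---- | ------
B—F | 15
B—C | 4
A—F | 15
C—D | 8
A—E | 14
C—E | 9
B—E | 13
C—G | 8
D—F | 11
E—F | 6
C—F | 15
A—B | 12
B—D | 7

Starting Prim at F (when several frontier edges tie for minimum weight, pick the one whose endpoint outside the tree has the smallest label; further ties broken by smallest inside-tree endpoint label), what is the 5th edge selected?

C-G

Prim's algorithm from F:
Step 1: cheapest edge leaving the tree is E—F (6); add E.
Step 2: cheapest edge leaving the tree is C—E (9); add C.
Step 3: cheapest edge leaving the tree is B—C (4); add B.
Step 4: cheapest edge leaving the tree is B—D (7); add D.
Step 5: cheapest edge leaving the tree is C—G (8); add G.
Step 6: cheapest edge leaving the tree is A—B (12); add A.
The 5th edge added is C—G.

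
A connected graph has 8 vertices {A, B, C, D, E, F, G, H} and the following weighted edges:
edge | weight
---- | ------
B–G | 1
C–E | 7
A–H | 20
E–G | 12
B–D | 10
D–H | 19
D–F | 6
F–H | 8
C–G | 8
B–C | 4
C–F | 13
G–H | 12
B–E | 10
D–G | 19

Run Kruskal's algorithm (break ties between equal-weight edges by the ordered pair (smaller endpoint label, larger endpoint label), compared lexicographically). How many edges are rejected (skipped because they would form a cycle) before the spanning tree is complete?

Kruskal's algorithm — process edges by increasing weight (ties by edge label):
B–G (1): add — endpoints in different components.
B–C (4): add — endpoints in different components.
D–F (6): add — endpoints in different components.
C–E (7): add — endpoints in different components.
C–G (8): skip — C and G already connected.
F–H (8): add — endpoints in different components.
B–D (10): add — endpoints in different components.
B–E (10): skip — B and E already connected.
E–G (12): skip — E and G already connected.
G–H (12): skip — G and H already connected.
C–F (13): skip — C and F already connected.
D–G (19): skip — D and G already connected.
D–H (19): skip — D and H already connected.
A–H (20): add — endpoints in different components.
Edges rejected before the tree was complete: 7.

7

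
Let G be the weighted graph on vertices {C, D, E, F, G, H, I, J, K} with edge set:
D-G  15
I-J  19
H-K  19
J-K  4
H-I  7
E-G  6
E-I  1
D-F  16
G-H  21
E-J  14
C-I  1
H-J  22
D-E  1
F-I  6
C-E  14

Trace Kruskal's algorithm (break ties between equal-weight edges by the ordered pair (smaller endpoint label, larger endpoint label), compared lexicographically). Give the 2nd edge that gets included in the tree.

Kruskal's algorithm — process edges by increasing weight (ties by edge label):
C-I (1): add — endpoints in different components.
D-E (1): add — endpoints in different components.
E-I (1): add — endpoints in different components.
J-K (4): add — endpoints in different components.
E-G (6): add — endpoints in different components.
F-I (6): add — endpoints in different components.
H-I (7): add — endpoints in different components.
C-E (14): skip — C and E already connected.
E-J (14): add — endpoints in different components.
The 2nd edge added is D-E.

D-E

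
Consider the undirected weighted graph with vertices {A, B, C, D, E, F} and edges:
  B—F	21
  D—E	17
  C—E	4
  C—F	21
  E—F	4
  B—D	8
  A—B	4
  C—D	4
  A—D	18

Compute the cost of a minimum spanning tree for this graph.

Kruskal: consider edges lightest-first.
A—B (4): add. Components now {A,B} {C} {D} {E} {F}
C—D (4): add. Components now {A,B} {C,D} {E} {F}
C—E (4): add. Components now {A,B} {C,D,E} {F}
E—F (4): add. Components now {A,B} {C,D,E,F}
B—D (8): add. Components now {A,B,C,D,E,F}
MST edges: A—B, C—D, C—E, E—F, B—D; total weight 4+4+4+4+8 = 24.

24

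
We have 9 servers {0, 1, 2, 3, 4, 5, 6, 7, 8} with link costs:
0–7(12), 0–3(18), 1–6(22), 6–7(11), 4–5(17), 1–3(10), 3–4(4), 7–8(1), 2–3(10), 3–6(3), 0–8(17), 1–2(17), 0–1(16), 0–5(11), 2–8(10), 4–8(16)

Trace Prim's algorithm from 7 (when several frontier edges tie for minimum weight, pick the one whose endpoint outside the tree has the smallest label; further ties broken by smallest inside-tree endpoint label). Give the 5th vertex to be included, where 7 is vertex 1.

6

Prim's algorithm from 7:
Step 1: cheapest edge leaving the tree is 7–8 (1); add 8.
Step 2: cheapest edge leaving the tree is 2–8 (10); add 2.
Step 3: cheapest edge leaving the tree is 2–3 (10); add 3.
Step 4: cheapest edge leaving the tree is 3–6 (3); add 6.
Step 5: cheapest edge leaving the tree is 3–4 (4); add 4.
Step 6: cheapest edge leaving the tree is 1–3 (10); add 1.
Step 7: cheapest edge leaving the tree is 0–7 (12); add 0.
Step 8: cheapest edge leaving the tree is 0–5 (11); add 5.
Vertex order: 7, 8, 2, 3, 6, 4, 1, 0, 5. The 5th vertex is 6.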